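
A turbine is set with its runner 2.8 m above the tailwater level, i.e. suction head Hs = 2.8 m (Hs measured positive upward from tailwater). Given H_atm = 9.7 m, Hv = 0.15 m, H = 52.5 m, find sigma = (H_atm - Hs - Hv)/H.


sigma = (9.7 - 2.8 - 0.15) / 52.5 = 0.1286


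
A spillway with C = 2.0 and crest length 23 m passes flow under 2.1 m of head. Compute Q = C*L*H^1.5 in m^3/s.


Q = 2.0 * 23 * 2.1^1.5 = 139.9867 m^3/s


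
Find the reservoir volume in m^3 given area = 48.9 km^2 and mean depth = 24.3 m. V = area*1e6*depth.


V = 48.9 * 1e6 * 24.3 = 1.1883e+09 m^3


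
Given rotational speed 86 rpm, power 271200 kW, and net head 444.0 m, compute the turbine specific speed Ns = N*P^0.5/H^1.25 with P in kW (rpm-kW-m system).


Ns = 86 * 271200^0.5 / 444.0^1.25 = 21.9743


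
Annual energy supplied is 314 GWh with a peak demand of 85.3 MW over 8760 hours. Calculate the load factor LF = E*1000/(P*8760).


LF = 314 * 1000 / (85.3 * 8760) = 0.4202


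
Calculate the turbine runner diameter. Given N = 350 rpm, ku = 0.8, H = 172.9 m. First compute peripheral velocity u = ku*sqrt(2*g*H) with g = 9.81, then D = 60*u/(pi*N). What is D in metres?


u = 0.8 * sqrt(2*9.81*172.9) = 46.5947 m/s
D = 60 * 46.5947 / (pi * 350) = 2.5426 m


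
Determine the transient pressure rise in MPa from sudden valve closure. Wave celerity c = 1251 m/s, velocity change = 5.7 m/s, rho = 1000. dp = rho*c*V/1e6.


dp = 1000 * 1251 * 5.7 / 1e6 = 7.1307 MPa


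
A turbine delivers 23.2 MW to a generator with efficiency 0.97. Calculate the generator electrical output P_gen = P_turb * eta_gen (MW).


P_gen = 23.2 * 0.97 = 22.5040 MW


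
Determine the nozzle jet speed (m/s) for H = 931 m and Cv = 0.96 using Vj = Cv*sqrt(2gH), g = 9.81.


Vj = 0.96 * sqrt(2*9.81*931) = 129.7465 m/s


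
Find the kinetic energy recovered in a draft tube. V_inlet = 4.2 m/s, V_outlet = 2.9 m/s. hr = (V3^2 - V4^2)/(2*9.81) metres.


hr = (4.2^2 - 2.9^2) / (2*9.81) = 0.4704 m


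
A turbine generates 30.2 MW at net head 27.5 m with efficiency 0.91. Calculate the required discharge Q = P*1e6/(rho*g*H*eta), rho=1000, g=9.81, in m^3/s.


Q = 30.2 * 1e6 / (1000 * 9.81 * 27.5 * 0.91) = 123.0166 m^3/s


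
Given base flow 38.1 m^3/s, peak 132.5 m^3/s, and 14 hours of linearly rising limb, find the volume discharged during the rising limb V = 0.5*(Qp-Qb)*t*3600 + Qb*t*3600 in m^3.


V = 0.5*(132.5 - 38.1)*14*3600 + 38.1*14*3600 = 4.2991e+06 m^3


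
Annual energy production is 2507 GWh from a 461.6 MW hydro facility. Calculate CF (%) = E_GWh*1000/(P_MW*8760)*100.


CF = 2507 * 1000 / (461.6 * 8760) * 100 = 61.9990 %


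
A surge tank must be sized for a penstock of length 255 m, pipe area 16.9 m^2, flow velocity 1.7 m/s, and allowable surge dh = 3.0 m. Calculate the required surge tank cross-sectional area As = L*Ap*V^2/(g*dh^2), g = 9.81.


As = 255 * 16.9 * 1.7^2 / (9.81 * 3.0^2) = 141.0630 m^2


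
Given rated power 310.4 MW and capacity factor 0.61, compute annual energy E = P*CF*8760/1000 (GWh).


E = 310.4 * 0.61 * 8760 / 1000 = 1658.6534 GWh


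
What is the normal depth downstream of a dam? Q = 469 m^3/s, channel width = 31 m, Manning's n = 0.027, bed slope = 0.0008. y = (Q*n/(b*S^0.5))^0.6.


y = (469 * 0.027 / (31 * 0.0008^0.5))^0.6 = 4.9634 m


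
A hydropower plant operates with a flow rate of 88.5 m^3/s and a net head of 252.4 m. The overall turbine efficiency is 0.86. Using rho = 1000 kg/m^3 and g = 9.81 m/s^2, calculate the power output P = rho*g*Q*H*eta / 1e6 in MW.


P = 1000 * 9.81 * 88.5 * 252.4 * 0.86 / 1e6 = 188.4517 MW


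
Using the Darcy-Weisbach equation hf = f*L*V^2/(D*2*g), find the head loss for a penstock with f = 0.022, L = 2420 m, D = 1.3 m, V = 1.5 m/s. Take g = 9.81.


hf = 0.022 * 2420 * 1.5^2 / (1.3 * 2 * 9.81) = 4.6965 m


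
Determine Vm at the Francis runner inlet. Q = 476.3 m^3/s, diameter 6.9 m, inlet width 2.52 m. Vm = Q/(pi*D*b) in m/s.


Vm = 476.3 / (pi * 6.9 * 2.52) = 8.7193 m/s


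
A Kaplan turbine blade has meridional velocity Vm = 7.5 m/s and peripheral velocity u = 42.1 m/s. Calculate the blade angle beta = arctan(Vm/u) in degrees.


beta = arctan(7.5 / 42.1) = 10.1011 degrees


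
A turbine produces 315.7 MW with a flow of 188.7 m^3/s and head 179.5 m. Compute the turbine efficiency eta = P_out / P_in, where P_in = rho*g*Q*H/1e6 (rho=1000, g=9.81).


P_in = 1000 * 9.81 * 188.7 * 179.5 / 1e6 = 332.2809 MW
eta = 315.7 / 332.2809 = 0.9501


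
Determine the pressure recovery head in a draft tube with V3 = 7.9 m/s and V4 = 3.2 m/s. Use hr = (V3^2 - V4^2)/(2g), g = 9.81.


hr = (7.9^2 - 3.2^2) / (2*9.81) = 2.6590 m


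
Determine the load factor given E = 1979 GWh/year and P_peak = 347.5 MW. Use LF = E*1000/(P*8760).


LF = 1979 * 1000 / (347.5 * 8760) = 0.6501


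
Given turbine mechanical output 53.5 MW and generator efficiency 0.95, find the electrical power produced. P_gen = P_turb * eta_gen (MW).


P_gen = 53.5 * 0.95 = 50.8250 MW


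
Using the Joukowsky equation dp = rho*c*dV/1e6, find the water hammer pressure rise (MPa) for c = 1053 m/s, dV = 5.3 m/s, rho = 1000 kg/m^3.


dp = 1000 * 1053 * 5.3 / 1e6 = 5.5809 MPa


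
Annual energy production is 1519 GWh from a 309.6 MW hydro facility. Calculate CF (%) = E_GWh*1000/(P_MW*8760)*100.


CF = 1519 * 1000 / (309.6 * 8760) * 100 = 56.0083 %


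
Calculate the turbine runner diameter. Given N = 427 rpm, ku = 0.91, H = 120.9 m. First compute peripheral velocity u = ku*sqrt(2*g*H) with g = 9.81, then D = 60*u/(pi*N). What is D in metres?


u = 0.91 * sqrt(2*9.81*120.9) = 44.3204 m/s
D = 60 * 44.3204 / (pi * 427) = 1.9823 m


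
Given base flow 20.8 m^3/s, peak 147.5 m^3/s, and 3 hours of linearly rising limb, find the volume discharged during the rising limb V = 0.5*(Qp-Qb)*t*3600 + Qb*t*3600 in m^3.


V = 0.5*(147.5 - 20.8)*3*3600 + 20.8*3*3600 = 908820.0000 m^3


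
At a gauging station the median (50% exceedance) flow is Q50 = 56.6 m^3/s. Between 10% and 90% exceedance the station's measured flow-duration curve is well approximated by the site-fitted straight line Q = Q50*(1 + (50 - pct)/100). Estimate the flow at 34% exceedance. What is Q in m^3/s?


Q = 56.6 * (1 + (50 - 34)/100) = 65.6560 m^3/s


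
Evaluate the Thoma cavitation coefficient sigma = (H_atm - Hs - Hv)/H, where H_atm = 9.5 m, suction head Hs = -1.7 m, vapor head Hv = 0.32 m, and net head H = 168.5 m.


sigma = (9.5 - (-1.7) - 0.32) / 168.5 = 0.0646


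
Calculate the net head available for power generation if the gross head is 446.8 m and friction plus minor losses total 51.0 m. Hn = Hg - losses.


Hn = 446.8 - 51.0 = 395.8000 m


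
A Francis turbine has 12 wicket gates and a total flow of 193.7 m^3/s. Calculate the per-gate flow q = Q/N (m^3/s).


q = 193.7 / 12 = 16.1417 m^3/s


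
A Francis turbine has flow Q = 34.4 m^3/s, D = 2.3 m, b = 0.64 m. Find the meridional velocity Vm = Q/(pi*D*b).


Vm = 34.4 / (pi * 2.3 * 0.64) = 7.4388 m/s


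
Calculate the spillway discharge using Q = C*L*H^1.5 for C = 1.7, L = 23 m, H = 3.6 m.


Q = 1.7 * 23 * 3.6^1.5 = 267.0733 m^3/s


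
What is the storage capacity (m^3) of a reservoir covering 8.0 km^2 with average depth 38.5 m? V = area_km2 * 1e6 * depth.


V = 8.0 * 1e6 * 38.5 = 3.0800e+08 m^3


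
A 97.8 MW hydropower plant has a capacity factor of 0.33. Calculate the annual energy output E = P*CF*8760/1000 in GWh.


E = 97.8 * 0.33 * 8760 / 1000 = 282.7202 GWh


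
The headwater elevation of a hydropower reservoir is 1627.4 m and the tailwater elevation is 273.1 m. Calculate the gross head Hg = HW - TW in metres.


Hg = 1627.4 - 273.1 = 1354.3000 m


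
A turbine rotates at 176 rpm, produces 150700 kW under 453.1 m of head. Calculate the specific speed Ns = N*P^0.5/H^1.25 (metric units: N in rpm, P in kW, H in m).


Ns = 176 * 150700^0.5 / 453.1^1.25 = 32.6834


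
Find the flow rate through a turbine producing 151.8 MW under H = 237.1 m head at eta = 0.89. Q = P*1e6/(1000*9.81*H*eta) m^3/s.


Q = 151.8 * 1e6 / (1000 * 9.81 * 237.1 * 0.89) = 73.3299 m^3/s


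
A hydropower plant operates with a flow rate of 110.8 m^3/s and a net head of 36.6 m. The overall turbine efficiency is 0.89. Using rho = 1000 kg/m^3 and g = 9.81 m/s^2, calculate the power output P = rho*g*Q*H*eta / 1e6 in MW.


P = 1000 * 9.81 * 110.8 * 36.6 * 0.89 / 1e6 = 35.4062 MW


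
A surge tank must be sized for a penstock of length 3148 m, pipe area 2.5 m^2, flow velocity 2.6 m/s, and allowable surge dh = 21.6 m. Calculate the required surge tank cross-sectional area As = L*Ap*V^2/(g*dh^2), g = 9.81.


As = 3148 * 2.5 * 2.6^2 / (9.81 * 21.6^2) = 11.6237 m^2


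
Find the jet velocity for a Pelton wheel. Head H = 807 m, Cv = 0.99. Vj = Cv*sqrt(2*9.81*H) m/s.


Vj = 0.99 * sqrt(2*9.81*807) = 124.5723 m/s


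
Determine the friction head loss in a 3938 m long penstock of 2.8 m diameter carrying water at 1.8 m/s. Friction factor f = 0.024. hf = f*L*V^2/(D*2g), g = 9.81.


hf = 0.024 * 3938 * 1.8^2 / (2.8 * 2 * 9.81) = 5.5741 m


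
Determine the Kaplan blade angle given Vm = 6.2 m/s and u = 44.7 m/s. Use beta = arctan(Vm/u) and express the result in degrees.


beta = arctan(6.2 / 44.7) = 7.8967 degrees


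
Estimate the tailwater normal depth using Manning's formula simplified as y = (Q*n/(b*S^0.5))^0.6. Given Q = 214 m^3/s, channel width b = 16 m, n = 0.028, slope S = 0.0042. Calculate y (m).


y = (214 * 0.028 / (16 * 0.0042^0.5))^0.6 = 2.8648 m


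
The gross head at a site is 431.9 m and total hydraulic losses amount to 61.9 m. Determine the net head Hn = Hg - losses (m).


Hn = 431.9 - 61.9 = 370.0000 m


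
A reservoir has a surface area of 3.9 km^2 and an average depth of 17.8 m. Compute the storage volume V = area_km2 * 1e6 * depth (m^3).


V = 3.9 * 1e6 * 17.8 = 6.9420e+07 m^3


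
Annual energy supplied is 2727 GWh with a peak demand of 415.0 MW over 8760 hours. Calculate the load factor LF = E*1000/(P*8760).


LF = 2727 * 1000 / (415.0 * 8760) = 0.7501


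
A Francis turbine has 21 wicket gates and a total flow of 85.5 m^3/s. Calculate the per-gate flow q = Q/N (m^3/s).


q = 85.5 / 21 = 4.0714 m^3/s


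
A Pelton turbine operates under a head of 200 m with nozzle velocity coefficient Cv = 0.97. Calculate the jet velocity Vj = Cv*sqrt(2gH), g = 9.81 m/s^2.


Vj = 0.97 * sqrt(2*9.81*200) = 60.7626 m/s


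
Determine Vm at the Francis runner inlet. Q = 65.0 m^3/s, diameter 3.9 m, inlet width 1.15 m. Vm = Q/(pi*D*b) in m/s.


Vm = 65.0 / (pi * 3.9 * 1.15) = 4.6132 m/s


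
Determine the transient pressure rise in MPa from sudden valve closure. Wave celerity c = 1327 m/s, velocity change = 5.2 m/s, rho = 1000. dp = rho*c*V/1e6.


dp = 1000 * 1327 * 5.2 / 1e6 = 6.9004 MPa


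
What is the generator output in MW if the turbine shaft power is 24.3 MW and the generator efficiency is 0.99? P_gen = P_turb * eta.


P_gen = 24.3 * 0.99 = 24.0570 MW


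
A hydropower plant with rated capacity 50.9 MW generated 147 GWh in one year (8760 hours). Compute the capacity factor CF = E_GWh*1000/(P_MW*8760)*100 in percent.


CF = 147 * 1000 / (50.9 * 8760) * 100 = 32.9682 %


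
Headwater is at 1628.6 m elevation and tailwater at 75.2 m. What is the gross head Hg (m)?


Hg = 1628.6 - 75.2 = 1553.4000 m


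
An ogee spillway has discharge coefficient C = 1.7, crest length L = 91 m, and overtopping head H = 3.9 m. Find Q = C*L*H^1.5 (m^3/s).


Q = 1.7 * 91 * 3.9^1.5 = 1191.4813 m^3/s


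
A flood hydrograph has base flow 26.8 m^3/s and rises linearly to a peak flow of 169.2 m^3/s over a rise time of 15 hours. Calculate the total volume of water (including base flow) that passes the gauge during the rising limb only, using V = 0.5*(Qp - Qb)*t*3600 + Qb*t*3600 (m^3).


V = 0.5*(169.2 - 26.8)*15*3600 + 26.8*15*3600 = 5.2920e+06 m^3


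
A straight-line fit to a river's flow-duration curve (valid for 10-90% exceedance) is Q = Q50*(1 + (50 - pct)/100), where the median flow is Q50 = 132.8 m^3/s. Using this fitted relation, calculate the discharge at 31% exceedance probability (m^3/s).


Q = 132.8 * (1 + (50 - 31)/100) = 158.0320 m^3/s


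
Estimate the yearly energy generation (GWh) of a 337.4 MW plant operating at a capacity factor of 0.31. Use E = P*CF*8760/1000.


E = 337.4 * 0.31 * 8760 / 1000 = 916.2434 GWh


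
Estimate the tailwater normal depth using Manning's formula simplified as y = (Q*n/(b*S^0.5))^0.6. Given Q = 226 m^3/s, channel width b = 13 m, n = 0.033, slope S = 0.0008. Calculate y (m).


y = (226 * 0.033 / (13 * 0.0008^0.5))^0.6 = 6.0853 m


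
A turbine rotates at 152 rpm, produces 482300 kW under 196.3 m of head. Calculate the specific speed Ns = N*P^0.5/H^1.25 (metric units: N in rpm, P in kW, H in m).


Ns = 152 * 482300^0.5 / 196.3^1.25 = 143.6653


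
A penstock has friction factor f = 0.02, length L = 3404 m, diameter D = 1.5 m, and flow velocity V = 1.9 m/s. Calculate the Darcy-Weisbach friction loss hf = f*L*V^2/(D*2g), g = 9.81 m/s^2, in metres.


hf = 0.02 * 3404 * 1.9^2 / (1.5 * 2 * 9.81) = 8.3510 m


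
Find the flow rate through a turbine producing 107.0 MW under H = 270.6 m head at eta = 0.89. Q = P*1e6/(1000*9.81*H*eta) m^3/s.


Q = 107.0 * 1e6 / (1000 * 9.81 * 270.6 * 0.89) = 45.2894 m^3/s


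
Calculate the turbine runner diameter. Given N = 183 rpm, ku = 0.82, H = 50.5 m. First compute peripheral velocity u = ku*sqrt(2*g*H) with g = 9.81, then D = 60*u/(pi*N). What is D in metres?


u = 0.82 * sqrt(2*9.81*50.5) = 25.8113 m/s
D = 60 * 25.8113 / (pi * 183) = 2.6938 m


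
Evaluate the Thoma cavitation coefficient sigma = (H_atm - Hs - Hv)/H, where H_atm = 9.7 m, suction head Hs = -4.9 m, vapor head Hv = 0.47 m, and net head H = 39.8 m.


sigma = (9.7 - (-4.9) - 0.47) / 39.8 = 0.3550


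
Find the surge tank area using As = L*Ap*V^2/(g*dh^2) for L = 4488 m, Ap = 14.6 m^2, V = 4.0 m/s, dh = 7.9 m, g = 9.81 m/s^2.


As = 4488 * 14.6 * 4.0^2 / (9.81 * 7.9^2) = 1712.3893 m^2


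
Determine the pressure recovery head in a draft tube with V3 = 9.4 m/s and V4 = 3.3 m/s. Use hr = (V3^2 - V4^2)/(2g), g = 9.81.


hr = (9.4^2 - 3.3^2) / (2*9.81) = 3.9485 m


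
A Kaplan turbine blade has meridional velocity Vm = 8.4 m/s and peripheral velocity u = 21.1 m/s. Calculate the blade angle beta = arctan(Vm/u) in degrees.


beta = arctan(8.4 / 21.1) = 21.7077 degrees


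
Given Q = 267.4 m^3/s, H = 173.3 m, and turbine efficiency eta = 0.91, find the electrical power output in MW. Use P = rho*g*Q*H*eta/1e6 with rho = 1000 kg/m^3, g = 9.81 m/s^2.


P = 1000 * 9.81 * 267.4 * 173.3 * 0.91 / 1e6 = 413.6856 MW


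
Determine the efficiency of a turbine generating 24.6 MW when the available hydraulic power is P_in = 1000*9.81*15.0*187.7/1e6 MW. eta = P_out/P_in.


P_in = 1000 * 9.81 * 15.0 * 187.7 / 1e6 = 27.6201 MW
eta = 24.6 / 27.6201 = 0.8907


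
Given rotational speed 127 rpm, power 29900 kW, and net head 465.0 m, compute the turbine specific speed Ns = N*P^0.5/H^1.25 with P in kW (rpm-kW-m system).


Ns = 127 * 29900^0.5 / 465.0^1.25 = 10.1701


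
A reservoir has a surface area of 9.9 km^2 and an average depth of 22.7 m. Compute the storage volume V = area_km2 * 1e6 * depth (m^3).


V = 9.9 * 1e6 * 22.7 = 2.2473e+08 m^3


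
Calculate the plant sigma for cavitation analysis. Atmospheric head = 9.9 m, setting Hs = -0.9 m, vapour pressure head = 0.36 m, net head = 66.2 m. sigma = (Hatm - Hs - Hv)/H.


sigma = (9.9 - (-0.9) - 0.36) / 66.2 = 0.1577


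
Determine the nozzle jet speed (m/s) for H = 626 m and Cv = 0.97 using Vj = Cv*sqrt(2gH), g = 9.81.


Vj = 0.97 * sqrt(2*9.81*626) = 107.5000 m/s


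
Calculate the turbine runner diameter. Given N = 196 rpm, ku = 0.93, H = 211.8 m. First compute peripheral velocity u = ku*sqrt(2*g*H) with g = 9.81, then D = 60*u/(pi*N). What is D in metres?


u = 0.93 * sqrt(2*9.81*211.8) = 59.9509 m/s
D = 60 * 59.9509 / (pi * 196) = 5.8417 m


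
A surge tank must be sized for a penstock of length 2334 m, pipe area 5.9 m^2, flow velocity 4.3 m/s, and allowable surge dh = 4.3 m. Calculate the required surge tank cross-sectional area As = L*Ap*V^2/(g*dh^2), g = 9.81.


As = 2334 * 5.9 * 4.3^2 / (9.81 * 4.3^2) = 1403.7309 m^2


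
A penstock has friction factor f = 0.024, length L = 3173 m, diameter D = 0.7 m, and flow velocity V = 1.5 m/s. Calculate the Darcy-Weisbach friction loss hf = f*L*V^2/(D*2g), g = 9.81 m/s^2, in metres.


hf = 0.024 * 3173 * 1.5^2 / (0.7 * 2 * 9.81) = 12.4758 m


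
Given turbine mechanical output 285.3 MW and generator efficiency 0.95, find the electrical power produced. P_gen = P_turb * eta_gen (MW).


P_gen = 285.3 * 0.95 = 271.0350 MW


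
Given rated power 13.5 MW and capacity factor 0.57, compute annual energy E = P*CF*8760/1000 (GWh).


E = 13.5 * 0.57 * 8760 / 1000 = 67.4082 GWh


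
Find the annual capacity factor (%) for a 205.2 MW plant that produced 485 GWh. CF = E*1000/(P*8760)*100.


CF = 485 * 1000 / (205.2 * 8760) * 100 = 26.9811 %


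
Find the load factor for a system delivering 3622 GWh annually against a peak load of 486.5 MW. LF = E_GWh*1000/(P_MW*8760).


LF = 3622 * 1000 / (486.5 * 8760) = 0.8499


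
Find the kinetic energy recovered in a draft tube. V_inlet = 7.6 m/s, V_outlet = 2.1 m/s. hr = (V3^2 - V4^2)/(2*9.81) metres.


hr = (7.6^2 - 2.1^2) / (2*9.81) = 2.7192 m


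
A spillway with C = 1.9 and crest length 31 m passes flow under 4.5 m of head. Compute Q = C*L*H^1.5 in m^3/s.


Q = 1.9 * 31 * 4.5^1.5 = 562.2560 m^3/s


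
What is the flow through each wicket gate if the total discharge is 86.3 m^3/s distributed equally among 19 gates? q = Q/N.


q = 86.3 / 19 = 4.5421 m^3/s


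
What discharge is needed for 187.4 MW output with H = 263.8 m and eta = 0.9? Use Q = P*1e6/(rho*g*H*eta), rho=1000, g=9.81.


Q = 187.4 * 1e6 / (1000 * 9.81 * 263.8 * 0.9) = 80.4606 m^3/s


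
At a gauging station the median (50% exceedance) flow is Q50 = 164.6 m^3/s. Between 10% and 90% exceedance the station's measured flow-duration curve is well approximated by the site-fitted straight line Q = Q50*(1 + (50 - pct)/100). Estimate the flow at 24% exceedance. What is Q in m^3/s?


Q = 164.6 * (1 + (50 - 24)/100) = 207.3960 m^3/s


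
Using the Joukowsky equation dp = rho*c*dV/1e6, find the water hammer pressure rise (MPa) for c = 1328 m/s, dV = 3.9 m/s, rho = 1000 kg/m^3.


dp = 1000 * 1328 * 3.9 / 1e6 = 5.1792 MPa


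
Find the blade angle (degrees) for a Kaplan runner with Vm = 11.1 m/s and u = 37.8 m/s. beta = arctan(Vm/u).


beta = arctan(11.1 / 37.8) = 16.3649 degrees


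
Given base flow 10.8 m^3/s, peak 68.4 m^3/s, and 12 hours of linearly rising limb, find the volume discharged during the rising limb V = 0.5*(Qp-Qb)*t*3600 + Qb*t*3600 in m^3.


V = 0.5*(68.4 - 10.8)*12*3600 + 10.8*12*3600 = 1.7107e+06 m^3


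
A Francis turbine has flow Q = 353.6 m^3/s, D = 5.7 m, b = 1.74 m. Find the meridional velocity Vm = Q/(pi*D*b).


Vm = 353.6 / (pi * 5.7 * 1.74) = 11.3485 m/s


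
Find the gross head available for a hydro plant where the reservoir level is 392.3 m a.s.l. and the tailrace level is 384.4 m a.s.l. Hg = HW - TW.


Hg = 392.3 - 384.4 = 7.9000 m


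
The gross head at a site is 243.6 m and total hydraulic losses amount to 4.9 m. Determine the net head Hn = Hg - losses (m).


Hn = 243.6 - 4.9 = 238.7000 m


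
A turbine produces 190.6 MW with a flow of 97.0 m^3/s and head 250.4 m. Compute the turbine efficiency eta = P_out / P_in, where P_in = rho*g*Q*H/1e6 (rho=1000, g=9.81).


P_in = 1000 * 9.81 * 97.0 * 250.4 / 1e6 = 238.2731 MW
eta = 190.6 / 238.2731 = 0.7999


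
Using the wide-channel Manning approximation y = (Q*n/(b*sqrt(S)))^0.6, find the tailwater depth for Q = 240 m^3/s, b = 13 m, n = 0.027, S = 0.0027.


y = (240 * 0.027 / (13 * 0.0027^0.5))^0.6 = 3.8830 m


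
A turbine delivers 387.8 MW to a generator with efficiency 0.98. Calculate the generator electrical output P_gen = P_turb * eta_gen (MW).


P_gen = 387.8 * 0.98 = 380.0440 MW


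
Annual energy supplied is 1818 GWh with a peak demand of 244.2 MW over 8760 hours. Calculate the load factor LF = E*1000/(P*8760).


LF = 1818 * 1000 / (244.2 * 8760) = 0.8499


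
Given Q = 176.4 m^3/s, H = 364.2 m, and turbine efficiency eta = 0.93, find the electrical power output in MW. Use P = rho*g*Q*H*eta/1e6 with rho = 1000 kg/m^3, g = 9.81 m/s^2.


P = 1000 * 9.81 * 176.4 * 364.2 * 0.93 / 1e6 = 586.1253 MW


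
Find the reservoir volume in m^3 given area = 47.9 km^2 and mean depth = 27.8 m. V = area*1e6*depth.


V = 47.9 * 1e6 * 27.8 = 1.3316e+09 m^3


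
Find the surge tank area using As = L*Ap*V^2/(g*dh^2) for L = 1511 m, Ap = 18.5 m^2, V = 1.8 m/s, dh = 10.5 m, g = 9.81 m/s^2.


As = 1511 * 18.5 * 1.8^2 / (9.81 * 10.5^2) = 83.7401 m^2


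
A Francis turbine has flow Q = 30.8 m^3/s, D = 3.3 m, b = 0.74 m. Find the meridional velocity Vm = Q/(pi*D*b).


Vm = 30.8 / (pi * 3.3 * 0.74) = 4.0147 m/s


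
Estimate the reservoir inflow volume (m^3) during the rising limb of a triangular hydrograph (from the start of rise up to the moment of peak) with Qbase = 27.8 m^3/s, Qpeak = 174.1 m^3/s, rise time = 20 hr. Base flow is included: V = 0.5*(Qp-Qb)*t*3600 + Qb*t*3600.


V = 0.5*(174.1 - 27.8)*20*3600 + 27.8*20*3600 = 7.2684e+06 m^3


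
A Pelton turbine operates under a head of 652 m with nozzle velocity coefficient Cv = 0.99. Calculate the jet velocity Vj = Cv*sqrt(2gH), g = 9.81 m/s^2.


Vj = 0.99 * sqrt(2*9.81*652) = 111.9718 m/s


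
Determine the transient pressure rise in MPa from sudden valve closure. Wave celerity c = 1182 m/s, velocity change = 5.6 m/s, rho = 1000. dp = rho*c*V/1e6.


dp = 1000 * 1182 * 5.6 / 1e6 = 6.6192 MPa


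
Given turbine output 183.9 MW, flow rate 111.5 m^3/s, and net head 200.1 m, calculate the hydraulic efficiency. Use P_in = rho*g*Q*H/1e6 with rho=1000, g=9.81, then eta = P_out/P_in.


P_in = 1000 * 9.81 * 111.5 * 200.1 / 1e6 = 218.8724 MW
eta = 183.9 / 218.8724 = 0.8402


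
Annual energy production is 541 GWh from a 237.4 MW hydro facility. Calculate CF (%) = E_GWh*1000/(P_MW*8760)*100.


CF = 541 * 1000 / (237.4 * 8760) * 100 = 26.0143 %


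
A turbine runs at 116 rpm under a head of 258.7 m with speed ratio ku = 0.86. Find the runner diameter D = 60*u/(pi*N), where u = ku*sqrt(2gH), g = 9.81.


u = 0.86 * sqrt(2*9.81*258.7) = 61.2698 m/s
D = 60 * 61.2698 / (pi * 116) = 10.0876 m


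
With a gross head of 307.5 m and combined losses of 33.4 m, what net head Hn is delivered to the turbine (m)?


Hn = 307.5 - 33.4 = 274.1000 m


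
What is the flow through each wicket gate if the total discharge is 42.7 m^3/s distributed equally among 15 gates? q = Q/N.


q = 42.7 / 15 = 2.8467 m^3/s


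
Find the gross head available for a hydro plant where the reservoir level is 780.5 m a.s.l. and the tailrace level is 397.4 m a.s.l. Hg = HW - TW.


Hg = 780.5 - 397.4 = 383.1000 m


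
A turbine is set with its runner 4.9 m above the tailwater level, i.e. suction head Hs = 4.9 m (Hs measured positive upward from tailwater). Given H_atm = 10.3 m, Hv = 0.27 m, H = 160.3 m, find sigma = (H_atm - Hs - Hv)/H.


sigma = (10.3 - 4.9 - 0.27) / 160.3 = 0.0320


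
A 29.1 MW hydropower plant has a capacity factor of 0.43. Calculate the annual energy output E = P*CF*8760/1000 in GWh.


E = 29.1 * 0.43 * 8760 / 1000 = 109.6139 GWh


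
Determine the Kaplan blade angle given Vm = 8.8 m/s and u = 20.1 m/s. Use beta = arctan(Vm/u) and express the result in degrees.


beta = arctan(8.8 / 20.1) = 23.6443 degrees


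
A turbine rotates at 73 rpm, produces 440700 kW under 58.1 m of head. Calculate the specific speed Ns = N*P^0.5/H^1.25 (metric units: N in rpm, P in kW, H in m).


Ns = 73 * 440700^0.5 / 58.1^1.25 = 302.1163


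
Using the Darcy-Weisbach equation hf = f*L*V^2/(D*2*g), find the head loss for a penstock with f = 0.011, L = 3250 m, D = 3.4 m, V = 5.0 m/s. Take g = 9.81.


hf = 0.011 * 3250 * 5.0^2 / (3.4 * 2 * 9.81) = 13.3979 m


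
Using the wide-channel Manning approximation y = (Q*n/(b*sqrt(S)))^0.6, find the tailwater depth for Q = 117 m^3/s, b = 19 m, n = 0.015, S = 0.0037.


y = (117 * 0.015 / (19 * 0.0037^0.5))^0.6 = 1.2849 m


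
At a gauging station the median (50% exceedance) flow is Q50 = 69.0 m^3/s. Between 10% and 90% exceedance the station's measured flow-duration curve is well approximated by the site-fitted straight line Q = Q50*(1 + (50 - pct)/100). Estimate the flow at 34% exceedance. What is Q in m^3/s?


Q = 69.0 * (1 + (50 - 34)/100) = 80.0400 m^3/s


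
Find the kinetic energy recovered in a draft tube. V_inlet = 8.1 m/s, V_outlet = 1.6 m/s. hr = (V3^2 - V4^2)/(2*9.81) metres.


hr = (8.1^2 - 1.6^2) / (2*9.81) = 3.2136 m


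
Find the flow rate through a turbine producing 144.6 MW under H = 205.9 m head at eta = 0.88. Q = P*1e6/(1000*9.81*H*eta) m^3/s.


Q = 144.6 * 1e6 / (1000 * 9.81 * 205.9 * 0.88) = 81.3505 m^3/s


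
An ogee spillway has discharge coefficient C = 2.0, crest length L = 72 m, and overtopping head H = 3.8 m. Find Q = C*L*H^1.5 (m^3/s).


Q = 2.0 * 72 * 3.8^1.5 = 1066.6892 m^3/s


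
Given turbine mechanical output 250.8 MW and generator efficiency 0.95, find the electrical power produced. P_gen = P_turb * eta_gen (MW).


P_gen = 250.8 * 0.95 = 238.2600 MW


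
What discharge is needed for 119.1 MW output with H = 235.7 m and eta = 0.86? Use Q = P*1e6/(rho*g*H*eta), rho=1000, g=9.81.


Q = 119.1 * 1e6 / (1000 * 9.81 * 235.7 * 0.86) = 59.8942 m^3/s


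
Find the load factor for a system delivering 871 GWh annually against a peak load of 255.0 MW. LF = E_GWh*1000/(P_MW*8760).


LF = 871 * 1000 / (255.0 * 8760) = 0.3899


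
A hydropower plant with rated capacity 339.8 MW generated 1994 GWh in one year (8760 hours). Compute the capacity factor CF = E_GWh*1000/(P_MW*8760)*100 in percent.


CF = 1994 * 1000 / (339.8 * 8760) * 100 = 66.9881 %


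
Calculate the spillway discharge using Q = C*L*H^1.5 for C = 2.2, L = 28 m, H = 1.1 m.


Q = 2.2 * 28 * 1.1^1.5 = 71.0673 m^3/s


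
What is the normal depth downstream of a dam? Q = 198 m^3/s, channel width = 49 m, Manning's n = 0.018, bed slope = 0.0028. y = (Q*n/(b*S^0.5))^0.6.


y = (198 * 0.018 / (49 * 0.0028^0.5))^0.6 = 1.2103 m


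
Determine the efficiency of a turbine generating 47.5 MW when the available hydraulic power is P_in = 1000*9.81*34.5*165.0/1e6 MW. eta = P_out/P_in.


P_in = 1000 * 9.81 * 34.5 * 165.0 / 1e6 = 55.8434 MW
eta = 47.5 / 55.8434 = 0.8506


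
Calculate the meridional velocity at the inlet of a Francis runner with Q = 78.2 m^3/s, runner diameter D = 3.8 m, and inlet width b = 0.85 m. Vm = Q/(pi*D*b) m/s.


Vm = 78.2 / (pi * 3.8 * 0.85) = 7.7064 m/s


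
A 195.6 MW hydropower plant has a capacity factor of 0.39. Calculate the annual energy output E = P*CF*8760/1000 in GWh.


E = 195.6 * 0.39 * 8760 / 1000 = 668.2478 GWh


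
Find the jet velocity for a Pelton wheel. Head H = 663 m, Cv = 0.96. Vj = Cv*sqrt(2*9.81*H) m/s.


Vj = 0.96 * sqrt(2*9.81*663) = 109.4908 m/s


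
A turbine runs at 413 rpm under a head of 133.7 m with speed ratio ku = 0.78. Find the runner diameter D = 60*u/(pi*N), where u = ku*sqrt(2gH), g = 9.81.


u = 0.78 * sqrt(2*9.81*133.7) = 39.9494 m/s
D = 60 * 39.9494 / (pi * 413) = 1.8474 m


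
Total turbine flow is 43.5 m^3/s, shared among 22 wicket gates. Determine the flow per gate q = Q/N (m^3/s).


q = 43.5 / 22 = 1.9773 m^3/s


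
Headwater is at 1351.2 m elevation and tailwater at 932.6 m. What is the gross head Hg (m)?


Hg = 1351.2 - 932.6 = 418.6000 m


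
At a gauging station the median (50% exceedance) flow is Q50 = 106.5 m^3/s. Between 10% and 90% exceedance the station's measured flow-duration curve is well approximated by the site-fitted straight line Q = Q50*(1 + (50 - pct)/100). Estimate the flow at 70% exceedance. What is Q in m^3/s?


Q = 106.5 * (1 + (50 - 70)/100) = 85.2000 m^3/s


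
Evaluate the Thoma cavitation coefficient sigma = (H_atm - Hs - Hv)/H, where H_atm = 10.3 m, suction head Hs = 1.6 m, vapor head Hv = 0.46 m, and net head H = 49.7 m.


sigma = (10.3 - 1.6 - 0.46) / 49.7 = 0.1658


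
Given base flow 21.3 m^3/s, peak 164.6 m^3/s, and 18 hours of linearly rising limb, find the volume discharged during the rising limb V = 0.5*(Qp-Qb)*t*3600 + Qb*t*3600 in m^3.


V = 0.5*(164.6 - 21.3)*18*3600 + 21.3*18*3600 = 6.0232e+06 m^3


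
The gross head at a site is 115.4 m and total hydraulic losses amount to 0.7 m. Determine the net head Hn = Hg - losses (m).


Hn = 115.4 - 0.7 = 114.7000 m


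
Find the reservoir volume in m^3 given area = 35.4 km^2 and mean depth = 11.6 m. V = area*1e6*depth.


V = 35.4 * 1e6 * 11.6 = 4.1064e+08 m^3


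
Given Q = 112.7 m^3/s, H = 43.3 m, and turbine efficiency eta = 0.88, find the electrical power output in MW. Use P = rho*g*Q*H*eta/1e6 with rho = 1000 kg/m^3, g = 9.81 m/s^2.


P = 1000 * 9.81 * 112.7 * 43.3 * 0.88 / 1e6 = 42.1273 MW


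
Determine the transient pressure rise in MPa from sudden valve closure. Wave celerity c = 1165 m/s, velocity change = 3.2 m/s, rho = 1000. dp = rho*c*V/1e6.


dp = 1000 * 1165 * 3.2 / 1e6 = 3.7280 MPa


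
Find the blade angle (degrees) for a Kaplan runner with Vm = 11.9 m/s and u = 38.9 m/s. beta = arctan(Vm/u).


beta = arctan(11.9 / 38.9) = 17.0095 degrees


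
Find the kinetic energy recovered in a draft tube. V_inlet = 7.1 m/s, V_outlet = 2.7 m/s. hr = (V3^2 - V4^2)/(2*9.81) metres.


hr = (7.1^2 - 2.7^2) / (2*9.81) = 2.1978 m


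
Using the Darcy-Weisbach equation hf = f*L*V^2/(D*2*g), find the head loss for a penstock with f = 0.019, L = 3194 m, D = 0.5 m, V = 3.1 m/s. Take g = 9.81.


hf = 0.019 * 3194 * 3.1^2 / (0.5 * 2 * 9.81) = 59.4488 m


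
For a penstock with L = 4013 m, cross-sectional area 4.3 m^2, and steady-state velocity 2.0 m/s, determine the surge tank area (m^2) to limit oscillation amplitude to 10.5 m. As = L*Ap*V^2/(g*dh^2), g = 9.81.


As = 4013 * 4.3 * 2.0^2 / (9.81 * 10.5^2) = 63.8190 m^2


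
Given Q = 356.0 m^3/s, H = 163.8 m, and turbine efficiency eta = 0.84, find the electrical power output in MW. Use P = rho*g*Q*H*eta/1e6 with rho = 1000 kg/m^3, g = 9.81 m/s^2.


P = 1000 * 9.81 * 356.0 * 163.8 * 0.84 / 1e6 = 480.5208 MW


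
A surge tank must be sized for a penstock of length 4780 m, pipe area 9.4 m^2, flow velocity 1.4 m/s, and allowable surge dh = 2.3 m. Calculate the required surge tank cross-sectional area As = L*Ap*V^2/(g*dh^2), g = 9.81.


As = 4780 * 9.4 * 1.4^2 / (9.81 * 2.3^2) = 1697.0207 m^2


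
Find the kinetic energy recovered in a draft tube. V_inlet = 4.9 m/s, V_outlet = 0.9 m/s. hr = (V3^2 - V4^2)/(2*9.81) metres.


hr = (4.9^2 - 0.9^2) / (2*9.81) = 1.1825 m


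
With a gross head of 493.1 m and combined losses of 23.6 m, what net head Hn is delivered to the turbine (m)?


Hn = 493.1 - 23.6 = 469.5000 m


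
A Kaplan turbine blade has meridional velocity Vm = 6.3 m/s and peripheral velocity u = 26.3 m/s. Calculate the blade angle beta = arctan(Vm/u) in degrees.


beta = arctan(6.3 / 26.3) = 13.4710 degrees


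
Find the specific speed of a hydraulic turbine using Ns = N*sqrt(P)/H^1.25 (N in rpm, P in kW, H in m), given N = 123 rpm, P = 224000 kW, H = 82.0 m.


Ns = 123 * 224000^0.5 / 82.0^1.25 = 235.9184


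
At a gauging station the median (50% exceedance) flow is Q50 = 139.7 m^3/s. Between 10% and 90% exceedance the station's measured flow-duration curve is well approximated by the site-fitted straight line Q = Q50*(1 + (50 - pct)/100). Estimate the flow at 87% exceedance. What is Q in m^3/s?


Q = 139.7 * (1 + (50 - 87)/100) = 88.0110 m^3/s


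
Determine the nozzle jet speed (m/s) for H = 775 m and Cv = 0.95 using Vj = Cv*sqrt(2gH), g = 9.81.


Vj = 0.95 * sqrt(2*9.81*775) = 117.1451 m/s


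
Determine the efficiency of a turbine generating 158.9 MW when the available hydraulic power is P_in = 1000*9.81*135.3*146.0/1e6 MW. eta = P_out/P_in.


P_in = 1000 * 9.81 * 135.3 * 146.0 / 1e6 = 193.7848 MW
eta = 158.9 / 193.7848 = 0.8200


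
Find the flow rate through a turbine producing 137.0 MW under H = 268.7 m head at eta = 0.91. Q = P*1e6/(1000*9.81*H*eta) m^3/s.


Q = 137.0 * 1e6 / (1000 * 9.81 * 268.7 * 0.91) = 57.1140 m^3/s


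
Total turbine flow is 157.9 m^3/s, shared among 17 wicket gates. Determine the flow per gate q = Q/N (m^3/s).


q = 157.9 / 17 = 9.2882 m^3/s


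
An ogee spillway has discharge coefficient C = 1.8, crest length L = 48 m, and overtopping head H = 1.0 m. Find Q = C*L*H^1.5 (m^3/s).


Q = 1.8 * 48 * 1.0^1.5 = 86.4000 m^3/s


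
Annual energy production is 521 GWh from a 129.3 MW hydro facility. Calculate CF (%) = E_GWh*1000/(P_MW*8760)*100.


CF = 521 * 1000 / (129.3 * 8760) * 100 = 45.9976 %


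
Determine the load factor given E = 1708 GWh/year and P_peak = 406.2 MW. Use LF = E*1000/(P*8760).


LF = 1708 * 1000 / (406.2 * 8760) = 0.4800


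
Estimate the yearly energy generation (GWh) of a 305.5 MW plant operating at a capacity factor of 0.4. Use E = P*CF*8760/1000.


E = 305.5 * 0.4 * 8760 / 1000 = 1070.4720 GWh


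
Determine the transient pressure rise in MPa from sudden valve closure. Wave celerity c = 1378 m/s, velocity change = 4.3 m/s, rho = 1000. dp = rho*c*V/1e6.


dp = 1000 * 1378 * 4.3 / 1e6 = 5.9254 MPa


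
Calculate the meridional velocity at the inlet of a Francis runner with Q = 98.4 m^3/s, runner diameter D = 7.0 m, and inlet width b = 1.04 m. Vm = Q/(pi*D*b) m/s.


Vm = 98.4 / (pi * 7.0 * 1.04) = 4.3024 m/s


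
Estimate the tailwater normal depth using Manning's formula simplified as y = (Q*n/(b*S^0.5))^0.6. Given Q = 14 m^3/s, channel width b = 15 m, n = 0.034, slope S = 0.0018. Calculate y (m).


y = (14 * 0.034 / (15 * 0.0018^0.5))^0.6 = 0.8401 m


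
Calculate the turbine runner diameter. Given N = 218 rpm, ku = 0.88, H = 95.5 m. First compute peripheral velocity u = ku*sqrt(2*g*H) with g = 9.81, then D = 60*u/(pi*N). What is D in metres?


u = 0.88 * sqrt(2*9.81*95.5) = 38.0920 m/s
D = 60 * 38.0920 / (pi * 218) = 3.3372 m


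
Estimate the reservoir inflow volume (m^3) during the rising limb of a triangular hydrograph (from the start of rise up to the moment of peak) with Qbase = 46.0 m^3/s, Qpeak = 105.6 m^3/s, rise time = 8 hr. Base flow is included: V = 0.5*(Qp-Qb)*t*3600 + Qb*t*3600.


V = 0.5*(105.6 - 46.0)*8*3600 + 46.0*8*3600 = 2.1830e+06 m^3


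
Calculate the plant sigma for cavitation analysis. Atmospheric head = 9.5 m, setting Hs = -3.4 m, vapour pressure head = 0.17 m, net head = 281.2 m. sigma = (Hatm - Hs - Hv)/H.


sigma = (9.5 - (-3.4) - 0.17) / 281.2 = 0.0453


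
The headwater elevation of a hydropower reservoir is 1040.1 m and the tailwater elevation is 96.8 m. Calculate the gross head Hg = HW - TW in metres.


Hg = 1040.1 - 96.8 = 943.3000 m


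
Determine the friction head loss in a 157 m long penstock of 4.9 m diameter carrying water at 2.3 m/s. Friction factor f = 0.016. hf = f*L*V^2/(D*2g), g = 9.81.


hf = 0.016 * 157 * 2.3^2 / (4.9 * 2 * 9.81) = 0.1382 m


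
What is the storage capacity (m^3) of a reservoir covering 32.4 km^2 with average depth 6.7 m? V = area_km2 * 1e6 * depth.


V = 32.4 * 1e6 * 6.7 = 2.1708e+08 m^3


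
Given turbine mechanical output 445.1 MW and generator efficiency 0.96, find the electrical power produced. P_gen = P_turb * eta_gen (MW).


P_gen = 445.1 * 0.96 = 427.2960 MW


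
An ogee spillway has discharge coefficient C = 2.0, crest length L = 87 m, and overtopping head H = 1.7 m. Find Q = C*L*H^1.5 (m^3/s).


Q = 2.0 * 87 * 1.7^1.5 = 385.6760 m^3/s


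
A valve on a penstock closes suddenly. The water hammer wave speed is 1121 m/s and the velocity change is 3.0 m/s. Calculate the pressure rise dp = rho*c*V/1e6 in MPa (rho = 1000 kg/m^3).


dp = 1000 * 1121 * 3.0 / 1e6 = 3.3630 MPa


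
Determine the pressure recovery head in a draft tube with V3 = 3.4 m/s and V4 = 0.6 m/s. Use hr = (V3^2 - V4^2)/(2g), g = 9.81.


hr = (3.4^2 - 0.6^2) / (2*9.81) = 0.5708 m


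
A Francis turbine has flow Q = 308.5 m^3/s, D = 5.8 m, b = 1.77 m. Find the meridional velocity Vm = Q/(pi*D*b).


Vm = 308.5 / (pi * 5.8 * 1.77) = 9.5654 m/s


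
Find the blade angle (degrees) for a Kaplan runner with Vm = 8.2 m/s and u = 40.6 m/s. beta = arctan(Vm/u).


beta = arctan(8.2 / 40.6) = 11.4184 degrees


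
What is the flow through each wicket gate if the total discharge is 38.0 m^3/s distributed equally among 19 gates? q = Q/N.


q = 38.0 / 19 = 2.0000 m^3/s


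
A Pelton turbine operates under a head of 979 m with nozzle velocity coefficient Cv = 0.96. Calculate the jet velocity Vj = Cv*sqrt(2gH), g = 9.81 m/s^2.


Vj = 0.96 * sqrt(2*9.81*979) = 133.0491 m/s


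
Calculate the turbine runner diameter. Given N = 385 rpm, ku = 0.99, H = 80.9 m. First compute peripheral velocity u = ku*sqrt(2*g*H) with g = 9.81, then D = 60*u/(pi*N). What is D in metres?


u = 0.99 * sqrt(2*9.81*80.9) = 39.4420 m/s
D = 60 * 39.4420 / (pi * 385) = 1.9566 m


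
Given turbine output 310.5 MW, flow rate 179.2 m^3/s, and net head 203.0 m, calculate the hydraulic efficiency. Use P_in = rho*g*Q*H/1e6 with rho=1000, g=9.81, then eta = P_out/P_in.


P_in = 1000 * 9.81 * 179.2 * 203.0 / 1e6 = 356.8643 MW
eta = 310.5 / 356.8643 = 0.8701


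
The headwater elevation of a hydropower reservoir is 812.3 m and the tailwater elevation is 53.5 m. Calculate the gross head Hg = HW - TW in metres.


Hg = 812.3 - 53.5 = 758.8000 m


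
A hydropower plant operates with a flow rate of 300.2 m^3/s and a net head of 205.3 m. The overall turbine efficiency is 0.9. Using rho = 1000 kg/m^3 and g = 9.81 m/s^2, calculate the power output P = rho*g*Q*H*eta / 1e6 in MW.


P = 1000 * 9.81 * 300.2 * 205.3 * 0.9 / 1e6 = 544.1406 MW


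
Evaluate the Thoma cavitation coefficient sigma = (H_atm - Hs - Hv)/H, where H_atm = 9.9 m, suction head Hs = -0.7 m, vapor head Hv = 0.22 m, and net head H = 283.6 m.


sigma = (9.9 - (-0.7) - 0.22) / 283.6 = 0.0366


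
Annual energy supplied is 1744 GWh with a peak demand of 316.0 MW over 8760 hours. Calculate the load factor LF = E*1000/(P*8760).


LF = 1744 * 1000 / (316.0 * 8760) = 0.6300


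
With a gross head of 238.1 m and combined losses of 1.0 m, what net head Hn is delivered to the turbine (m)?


Hn = 238.1 - 1.0 = 237.1000 m


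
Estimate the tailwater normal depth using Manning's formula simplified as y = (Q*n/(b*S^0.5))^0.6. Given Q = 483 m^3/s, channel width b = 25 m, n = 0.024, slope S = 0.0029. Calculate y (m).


y = (483 * 0.024 / (25 * 0.0029^0.5))^0.6 = 3.6392 m


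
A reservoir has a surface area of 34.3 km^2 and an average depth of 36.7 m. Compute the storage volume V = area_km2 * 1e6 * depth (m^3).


V = 34.3 * 1e6 * 36.7 = 1.2588e+09 m^3


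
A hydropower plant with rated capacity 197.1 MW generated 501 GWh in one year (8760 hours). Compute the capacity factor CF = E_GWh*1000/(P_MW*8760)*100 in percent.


CF = 501 * 1000 / (197.1 * 8760) * 100 = 29.0166 %


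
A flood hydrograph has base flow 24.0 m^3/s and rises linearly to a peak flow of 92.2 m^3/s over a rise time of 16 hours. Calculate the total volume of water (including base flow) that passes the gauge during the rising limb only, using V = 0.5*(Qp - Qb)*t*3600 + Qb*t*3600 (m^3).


V = 0.5*(92.2 - 24.0)*16*3600 + 24.0*16*3600 = 3.3466e+06 m^3
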